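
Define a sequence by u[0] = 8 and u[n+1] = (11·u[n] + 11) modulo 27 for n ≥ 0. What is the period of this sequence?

18

Listing terms: u[0] = 8,  u[1] = 18,  u[2] = 20,  u[3] = 15,  u[4] = 14,  u[5] = 3,  u[6] = 17,  u[7] = 9,  u[8] = 2,  u[9] = 6,  u[10] = 23,  u[11] = 21,  u[12] = 26,  u[13] = 0,  u[14] = 11,  u[15] = 24,  u[16] = 5,  u[17] = 12,  u[18] = 8.
The sequence repeats with period 18.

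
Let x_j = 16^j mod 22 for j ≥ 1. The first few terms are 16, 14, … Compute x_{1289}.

We have x_1 = 16,  x_2 = 14,  x_3 = 4,  x_4 = 20,  x_5 = 12,  x_6 = 16.
The sequence repeats with period 5.
(1289 - 1) mod 5 = 3, so x_{1289} = x_4 = 20.

20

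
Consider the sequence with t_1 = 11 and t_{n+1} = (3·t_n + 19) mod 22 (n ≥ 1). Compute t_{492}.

8

Computing terms: t_1 = 11; t_2 = 8; t_3 = 21; t_4 = 16; t_5 = 1; t_6 = 0; t_7 = 19; t_8 = 10; t_9 = 5; t_{10} = 12; t_{11} = 11.
The sequence repeats with period 10.
So t_{492} = t_{1 + ((492-1) mod 10)} = t_2 = 8.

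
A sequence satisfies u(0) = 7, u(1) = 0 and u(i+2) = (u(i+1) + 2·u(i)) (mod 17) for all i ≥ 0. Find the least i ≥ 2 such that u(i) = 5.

Computing terms: u(0) = 7; u(1) = 0; u(2) = 14; u(3) = 14; u(4) = 8; u(5) = 2; u(6) = 1; u(7) = 5; u(8) = 7; u(9) = 0.
The sequence repeats with period 8.
The value 5 first appears (with i ≥ 2) at u(7).

7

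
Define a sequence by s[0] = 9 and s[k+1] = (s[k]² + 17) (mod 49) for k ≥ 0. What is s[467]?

s[0] = 9,  s[1] = 0,  s[2] = 17,  s[3] = 12,  s[4] = 14,  s[5] = 17.
Since s[5] = s[2] = 17, the sequence is eventually periodic: after a pre-period of length 2 it cycles with period 3.
For k ≥ 2, s[k] depends only on (k - 2) mod 3. (467 - 2) mod 3 = 0, so s[467] = s[2] = 17.

17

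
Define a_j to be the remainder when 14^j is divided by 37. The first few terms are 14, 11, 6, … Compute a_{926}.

Listing terms: a_1 = 14, a_2 = 11, a_3 = 6, a_4 = 10, a_5 = 29, a_6 = 36, a_7 = 23, a_8 = 26, a_9 = 31, a_{10} = 27, a_{11} = 8, a_{12} = 1, a_{13} = 14.
Since a_{13} = a_1 = 14, the sequence is periodic with period 12.
(926 - 1) mod 12 = 1, so a_{926} = a_2 = 11.

11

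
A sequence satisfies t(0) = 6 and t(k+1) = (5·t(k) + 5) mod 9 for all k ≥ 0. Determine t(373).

Listing terms: t(0) = 6, t(1) = 8, t(2) = 0, t(3) = 5, t(4) = 3, t(5) = 2, t(6) = 6.
The sequence repeats with period 6.
(373 - 0) mod 6 = 1, so t(373) = t(1) = 8.

8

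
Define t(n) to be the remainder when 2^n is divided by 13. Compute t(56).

9

Listing terms: t(0) = 1,  t(1) = 2,  t(2) = 4,  t(3) = 8,  t(4) = 3,  t(5) = 6,  t(6) = 12,  t(7) = 11,  t(8) = 9,  t(9) = 5,  t(10) = 10,  t(11) = 7,  t(12) = 1.
Since t(12) = t(0) = 1, the sequence is periodic with period 12.
(56 - 0) mod 12 = 8, so t(56) = t(8) = 9.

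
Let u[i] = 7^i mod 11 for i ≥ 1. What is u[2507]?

6

Listing terms: u[1] = 7; u[2] = 5; u[3] = 2; u[4] = 3; u[5] = 10; u[6] = 4; u[7] = 6; u[8] = 9; u[9] = 8; u[10] = 1; u[11] = 7.
Since u[11] = u[1] = 7, the sequence is periodic with period 10.
So u[2507] = u[1 + ((2507-1) mod 10)] = u[7] = 6.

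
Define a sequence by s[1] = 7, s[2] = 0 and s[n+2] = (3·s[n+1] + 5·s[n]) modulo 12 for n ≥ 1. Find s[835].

Computing terms: s[1] = 7; s[2] = 0; s[3] = 11; s[4] = 9; s[5] = 10; s[6] = 3; s[7] = 11; s[8] = 0; s[9] = 7; s[10] = 9; s[11] = 2; s[12] = 3; s[13] = 7; s[14] = 0.
The sequence repeats with period 12.
So s[835] = s[1 + ((835-1) mod 12)] = s[7] = 11.

11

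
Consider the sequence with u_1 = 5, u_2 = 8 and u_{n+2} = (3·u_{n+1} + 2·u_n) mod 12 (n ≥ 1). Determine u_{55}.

We have u_1 = 5,  u_2 = 8,  u_3 = 10,  u_4 = 10,  u_5 = 2,  u_6 = 2,  u_7 = 10,  u_8 = 10.
Since (u_7, u_8) = (u_3, u_4) = (10, 10) (two consecutive terms determine the rest), the sequence is eventually periodic: after a pre-period of length 2 it cycles with period 4.
For n ≥ 3, u_n depends only on (n - 3) mod 4. (55 - 3) mod 4 = 0, so u_{55} = u_3 = 10.

10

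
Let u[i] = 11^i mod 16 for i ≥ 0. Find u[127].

3

u[0] = 1, u[1] = 11, u[2] = 9, u[3] = 3, u[4] = 1.
Since u[4] = u[0] = 1, the sequence is periodic with period 4.
(127 - 0) mod 4 = 3, so u[127] = u[3] = 3.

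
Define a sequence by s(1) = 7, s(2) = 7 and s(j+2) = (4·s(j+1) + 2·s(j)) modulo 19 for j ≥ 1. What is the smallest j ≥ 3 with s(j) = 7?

10

Listing terms: s(1) = 7, s(2) = 7, s(3) = 4, s(4) = 11, s(5) = 14, s(6) = 2, s(7) = 17, s(8) = 15, s(9) = 18, s(10) = 7, s(11) = 7.
Since (s(10), s(11)) = (s(1), s(2)) = (7, 7) (two consecutive terms determine the rest), the sequence is periodic with period 9.
The value 7 next appears (with j ≥ 3) at s(10).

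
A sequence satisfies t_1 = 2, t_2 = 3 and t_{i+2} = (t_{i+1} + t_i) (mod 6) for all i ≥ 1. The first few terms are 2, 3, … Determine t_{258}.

3

t_1 = 2, t_2 = 3, t_3 = 5, t_4 = 2, t_5 = 1, t_6 = 3, t_7 = 4, t_8 = 1, t_9 = 5, t_{10} = 0, t_{11} = 5, t_{12} = 5, t_{13} = 4, t_{14} = 3, t_{15} = 1, t_{16} = 4, t_{17} = 5, t_{18} = 3, t_{19} = 2, t_{20} = 5, t_{21} = 1, t_{22} = 0, t_{23} = 1, t_{24} = 1, t_{25} = 2, t_{26} = 3.
Since (t_{25}, t_{26}) = (t_1, t_2) = (2, 3) (two consecutive terms determine the rest), the sequence is periodic with period 24.
So t_{258} = t_{1 + ((258-1) mod 24)} = t_{18} = 3.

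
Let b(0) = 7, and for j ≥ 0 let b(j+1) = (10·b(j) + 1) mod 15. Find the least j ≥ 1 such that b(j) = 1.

Computing terms: b(0) = 7, b(1) = 11, b(2) = 6, b(3) = 1, b(4) = 11.
Since b(4) = b(1) = 11, the sequence is eventually periodic: after a pre-period of length 1 it cycles with period 3.
The value 1 first appears (with j ≥ 1) at b(3).

3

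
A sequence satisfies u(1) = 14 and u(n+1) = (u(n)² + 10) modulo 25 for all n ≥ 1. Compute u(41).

Computing terms: u(1) = 14; u(2) = 6; u(3) = 21; u(4) = 1; u(5) = 11; u(6) = 6.
Since u(6) = u(2) = 6, the sequence is eventually periodic: after a pre-period of length 1 it cycles with period 4.
For n ≥ 2, u(n) depends only on (n - 2) mod 4. (41 - 2) mod 4 = 3, so u(41) = u(5) = 11.

11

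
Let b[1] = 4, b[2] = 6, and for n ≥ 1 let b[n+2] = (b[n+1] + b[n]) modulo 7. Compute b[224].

Listing terms: b[1] = 4, b[2] = 6, b[3] = 3, b[4] = 2, b[5] = 5, b[6] = 0, b[7] = 5, b[8] = 5, b[9] = 3, b[10] = 1, b[11] = 4, b[12] = 5, b[13] = 2, b[14] = 0, b[15] = 2, b[16] = 2, b[17] = 4, b[18] = 6.
Since (b[17], b[18]) = (b[1], b[2]) = (4, 6) (two consecutive terms determine the rest), the sequence is periodic with period 16.
So b[224] = b[1 + ((224-1) mod 16)] = b[16] = 2.

2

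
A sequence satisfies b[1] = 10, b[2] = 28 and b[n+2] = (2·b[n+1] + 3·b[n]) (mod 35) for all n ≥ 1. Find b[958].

18

Computing terms: b[1] = 10, b[2] = 28, b[3] = 16, b[4] = 11, b[5] = 0, b[6] = 33, b[7] = 31, b[8] = 21, b[9] = 30, b[10] = 18, b[11] = 21, b[12] = 26, b[13] = 10, b[14] = 28.
The sequence repeats with period 12.
(958 - 1) mod 12 = 9, so b[958] = b[10] = 18.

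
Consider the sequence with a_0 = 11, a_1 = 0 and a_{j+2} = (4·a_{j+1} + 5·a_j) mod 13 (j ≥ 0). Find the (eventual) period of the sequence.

4

Computing terms: a_0 = 11, a_1 = 0, a_2 = 3, a_3 = 12, a_4 = 11, a_5 = 0.
The sequence repeats with period 4.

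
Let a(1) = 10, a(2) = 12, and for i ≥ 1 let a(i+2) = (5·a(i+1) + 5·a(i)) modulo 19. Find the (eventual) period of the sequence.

Computing terms: a(1) = 10,  a(2) = 12,  a(3) = 15,  a(4) = 2,  a(5) = 9,  a(6) = 17,  a(7) = 16,  a(8) = 13,  a(9) = 12,  a(10) = 11,  a(11) = 1,  a(12) = 3,  a(13) = 1,  a(14) = 1,  a(15) = 10,  a(16) = 17,  a(17) = 2,  a(18) = 0,  a(19) = 10,  a(20) = 12.
The sequence repeats with period 18.

18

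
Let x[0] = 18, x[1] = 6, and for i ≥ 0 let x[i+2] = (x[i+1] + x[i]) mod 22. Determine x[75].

x[0] = 18, x[1] = 6, x[2] = 2, x[3] = 8, x[4] = 10, x[5] = 18, x[6] = 6.
The sequence repeats with period 5.
(75 - 0) mod 5 = 0, so x[75] = x[0] = 18.

18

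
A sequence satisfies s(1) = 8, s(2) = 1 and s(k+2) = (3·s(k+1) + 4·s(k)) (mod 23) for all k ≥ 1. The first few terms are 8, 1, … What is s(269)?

Computing terms: s(1) = 8, s(2) = 1, s(3) = 12, s(4) = 17, s(5) = 7, s(6) = 20, s(7) = 19, s(8) = 22, s(9) = 4, s(10) = 8, s(11) = 17, s(12) = 14, s(13) = 18, s(14) = 18, s(15) = 11, s(16) = 13, s(17) = 14, s(18) = 2, s(19) = 16, s(20) = 10, s(21) = 2, s(22) = 0, s(23) = 8, s(24) = 1.
Since (s(23), s(24)) = (s(1), s(2)) = (8, 1) (two consecutive terms determine the rest), the sequence is periodic with period 22.
So s(269) = s(1 + ((269-1) mod 22)) = s(5) = 7.

7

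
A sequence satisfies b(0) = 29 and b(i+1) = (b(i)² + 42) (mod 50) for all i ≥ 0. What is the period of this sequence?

Computing terms: b(0) = 29; b(1) = 33; b(2) = 31; b(3) = 3; b(4) = 1; b(5) = 43; b(6) = 41; b(7) = 23; b(8) = 21; b(9) = 33.
Since b(9) = b(1) = 33, the sequence is eventually periodic: after a pre-period of length 1 it cycles with period 8.

8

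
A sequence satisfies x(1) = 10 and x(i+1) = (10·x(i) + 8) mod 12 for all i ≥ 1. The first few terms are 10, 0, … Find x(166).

We have x(1) = 10; x(2) = 0; x(3) = 8; x(4) = 4; x(5) = 0.
Since x(5) = x(2) = 0, the sequence is eventually periodic: after a pre-period of length 1 it cycles with period 3.
For i ≥ 2, x(i) depends only on (i - 2) mod 3. (166 - 2) mod 3 = 2, so x(166) = x(4) = 4.

4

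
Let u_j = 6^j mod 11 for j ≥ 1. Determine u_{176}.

5

Listing terms: u_1 = 6,  u_2 = 3,  u_3 = 7,  u_4 = 9,  u_5 = 10,  u_6 = 5,  u_7 = 8,  u_8 = 4,  u_9 = 2,  u_{10} = 1,  u_{11} = 6.
The sequence repeats with period 10.
So u_{176} = u_{1 + ((176-1) mod 10)} = u_6 = 5.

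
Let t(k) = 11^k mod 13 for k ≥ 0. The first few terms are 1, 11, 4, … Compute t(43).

t(0) = 1, t(1) = 11, t(2) = 4, t(3) = 5, t(4) = 3, t(5) = 7, t(6) = 12, t(7) = 2, t(8) = 9, t(9) = 8, t(10) = 10, t(11) = 6, t(12) = 1.
The sequence repeats with period 12.
So t(43) = t(0 + ((43-0) mod 12)) = t(7) = 2.

2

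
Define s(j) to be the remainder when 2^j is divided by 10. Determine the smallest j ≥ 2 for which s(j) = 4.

We have s(1) = 2; s(2) = 4; s(3) = 8; s(4) = 6; s(5) = 2.
The sequence repeats with period 4.
The value 4 first appears (with j ≥ 2) at s(2).

2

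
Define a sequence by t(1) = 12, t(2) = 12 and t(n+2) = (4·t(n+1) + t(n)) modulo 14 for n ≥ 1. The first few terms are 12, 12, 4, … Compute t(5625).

t(1) = 12, t(2) = 12, t(3) = 4, t(4) = 0, t(5) = 4, t(6) = 2, t(7) = 12, t(8) = 8, t(9) = 2, t(10) = 2, t(11) = 10, t(12) = 0, t(13) = 10, t(14) = 12, t(15) = 2, t(16) = 6, t(17) = 12, t(18) = 12.
Since (t(17), t(18)) = (t(1), t(2)) = (12, 12) (two consecutive terms determine the rest), the sequence is periodic with period 16.
So t(5625) = t(1 + ((5625-1) mod 16)) = t(9) = 2.

2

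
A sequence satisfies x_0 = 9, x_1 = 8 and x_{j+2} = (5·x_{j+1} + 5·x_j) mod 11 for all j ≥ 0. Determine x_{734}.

0

Computing terms: x_0 = 9,  x_1 = 8,  x_2 = 8,  x_3 = 3,  x_4 = 0,  x_5 = 4,  x_6 = 9,  x_7 = 10,  x_8 = 7,  x_9 = 8,  x_{10} = 9,  x_{11} = 8.
The sequence repeats with period 10.
So x_{734} = x_{0 + ((734-0) mod 10)} = x_4 = 0.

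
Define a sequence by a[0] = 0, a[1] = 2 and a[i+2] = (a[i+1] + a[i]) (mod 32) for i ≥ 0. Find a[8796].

Computing terms: a[0] = 0,  a[1] = 2,  a[2] = 2,  a[3] = 4,  a[4] = 6,  a[5] = 10,  a[6] = 16,  a[7] = 26,  a[8] = 10,  a[9] = 4,  a[10] = 14,  a[11] = 18,  a[12] = 0,  a[13] = 18,  a[14] = 18,  a[15] = 4,  a[16] = 22,  a[17] = 26,  a[18] = 16,  a[19] = 10,  a[20] = 26,  a[21] = 4,  a[22] = 30,  a[23] = 2,  a[24] = 0,  a[25] = 2.
The sequence repeats with period 24.
(8796 - 0) mod 24 = 12, so a[8796] = a[12] = 0.

0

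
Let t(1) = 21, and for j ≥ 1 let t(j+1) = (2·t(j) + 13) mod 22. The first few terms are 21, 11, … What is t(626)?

19

We have t(1) = 21; t(2) = 11; t(3) = 13; t(4) = 17; t(5) = 3; t(6) = 19; t(7) = 7; t(8) = 5; t(9) = 1; t(10) = 15; t(11) = 21.
Since t(11) = t(1) = 21, the sequence is periodic with period 10.
So t(626) = t(1 + ((626-1) mod 10)) = t(6) = 19.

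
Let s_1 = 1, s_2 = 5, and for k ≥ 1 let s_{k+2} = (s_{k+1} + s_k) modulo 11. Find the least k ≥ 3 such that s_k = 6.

3

Computing terms: s_1 = 1, s_2 = 5, s_3 = 6, s_4 = 0, s_5 = 6, s_6 = 6, s_7 = 1, s_8 = 7, s_9 = 8, s_{10} = 4, s_{11} = 1, s_{12} = 5.
Since (s_{11}, s_{12}) = (s_1, s_2) = (1, 5) (two consecutive terms determine the rest), the sequence is periodic with period 10.
The value 6 first appears (with k ≥ 3) at s_3.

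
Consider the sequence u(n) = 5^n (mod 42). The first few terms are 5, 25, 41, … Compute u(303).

Computing terms: u(1) = 5; u(2) = 25; u(3) = 41; u(4) = 37; u(5) = 17; u(6) = 1; u(7) = 5.
The sequence repeats with period 6.
So u(303) = u(1 + ((303-1) mod 6)) = u(3) = 41.

41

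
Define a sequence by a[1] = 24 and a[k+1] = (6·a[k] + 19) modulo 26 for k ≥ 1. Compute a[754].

Listing terms: a[1] = 24; a[2] = 7; a[3] = 9; a[4] = 21; a[5] = 15; a[6] = 5; a[7] = 23; a[8] = 1; a[9] = 25; a[10] = 13; a[11] = 19; a[12] = 3; a[13] = 11; a[14] = 7.
Since a[14] = a[2] = 7, the sequence is eventually periodic: after a pre-period of length 1 it cycles with period 12.
For k ≥ 2, a[k] depends only on (k - 2) mod 12. (754 - 2) mod 12 = 8, so a[754] = a[10] = 13.

13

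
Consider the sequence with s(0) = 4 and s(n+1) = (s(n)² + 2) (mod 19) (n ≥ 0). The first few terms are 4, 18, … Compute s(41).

2

s(0) = 4, s(1) = 18, s(2) = 3, s(3) = 11, s(4) = 9, s(5) = 7, s(6) = 13, s(7) = 0, s(8) = 2, s(9) = 6, s(10) = 0.
Since s(10) = s(7) = 0, the sequence is eventually periodic: after a pre-period of length 7 it cycles with period 3.
For n ≥ 7, s(n) depends only on (n - 7) mod 3. (41 - 7) mod 3 = 1, so s(41) = s(8) = 2.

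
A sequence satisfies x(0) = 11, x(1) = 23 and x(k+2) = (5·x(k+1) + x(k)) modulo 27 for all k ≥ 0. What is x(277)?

x(0) = 11; x(1) = 23; x(2) = 18; x(3) = 5; x(4) = 16; x(5) = 4; x(6) = 9; x(7) = 22; x(8) = 11; x(9) = 23.
The sequence repeats with period 8.
So x(277) = x(0 + ((277-0) mod 8)) = x(5) = 4.

4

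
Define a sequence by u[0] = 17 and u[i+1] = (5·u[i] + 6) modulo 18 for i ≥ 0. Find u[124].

Computing terms: u[0] = 17, u[1] = 1, u[2] = 11, u[3] = 7, u[4] = 5, u[5] = 13, u[6] = 17.
The sequence repeats with period 6.
(124 - 0) mod 6 = 4, so u[124] = u[4] = 5.

5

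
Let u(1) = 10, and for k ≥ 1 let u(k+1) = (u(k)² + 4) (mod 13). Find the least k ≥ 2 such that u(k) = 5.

6

We have u(1) = 10; u(2) = 0; u(3) = 4; u(4) = 7; u(5) = 1; u(6) = 5; u(7) = 3; u(8) = 0.
Since u(8) = u(2) = 0, the sequence is eventually periodic: after a pre-period of length 1 it cycles with period 6.
The value 5 first appears (with k ≥ 2) at u(6).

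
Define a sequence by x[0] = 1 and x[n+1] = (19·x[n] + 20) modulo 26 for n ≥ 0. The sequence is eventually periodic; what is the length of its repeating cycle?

Computing terms: x[0] = 1, x[1] = 13, x[2] = 7, x[3] = 23, x[4] = 15, x[5] = 19, x[6] = 17, x[7] = 5, x[8] = 11, x[9] = 21, x[10] = 3, x[11] = 25, x[12] = 1.
Since x[12] = x[0] = 1, the sequence is periodic with period 12.

12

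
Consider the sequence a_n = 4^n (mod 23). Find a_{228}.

9

We have a_0 = 1, a_1 = 4, a_2 = 16, a_3 = 18, a_4 = 3, a_5 = 12, a_6 = 2, a_7 = 8, a_8 = 9, a_9 = 13, a_{10} = 6, a_{11} = 1.
The sequence repeats with period 11.
(228 - 0) mod 11 = 8, so a_{228} = a_8 = 9.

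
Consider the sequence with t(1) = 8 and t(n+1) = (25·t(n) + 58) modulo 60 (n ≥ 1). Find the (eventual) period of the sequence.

t(1) = 8, t(2) = 18, t(3) = 28, t(4) = 38, t(5) = 48, t(6) = 58, t(7) = 8.
Since t(7) = t(1) = 8, the sequence is periodic with period 6.

6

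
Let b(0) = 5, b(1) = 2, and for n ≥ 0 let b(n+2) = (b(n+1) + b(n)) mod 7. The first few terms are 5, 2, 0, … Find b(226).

Computing terms: b(0) = 5, b(1) = 2, b(2) = 0, b(3) = 2, b(4) = 2, b(5) = 4, b(6) = 6, b(7) = 3, b(8) = 2, b(9) = 5, b(10) = 0, b(11) = 5, b(12) = 5, b(13) = 3, b(14) = 1, b(15) = 4, b(16) = 5, b(17) = 2.
Since (b(16), b(17)) = (b(0), b(1)) = (5, 2) (two consecutive terms determine the rest), the sequence is periodic with period 16.
(226 - 0) mod 16 = 2, so b(226) = b(2) = 0.

0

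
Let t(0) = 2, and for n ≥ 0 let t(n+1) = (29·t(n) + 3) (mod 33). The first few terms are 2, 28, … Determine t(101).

28

Computing terms: t(0) = 2; t(1) = 28; t(2) = 23; t(3) = 10; t(4) = 29; t(5) = 19; t(6) = 26; t(7) = 31; t(8) = 11; t(9) = 25; t(10) = 2.
The sequence repeats with period 10.
(101 - 0) mod 10 = 1, so t(101) = t(1) = 28.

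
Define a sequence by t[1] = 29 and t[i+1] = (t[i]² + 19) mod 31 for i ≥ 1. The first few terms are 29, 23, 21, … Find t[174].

26

Computing terms: t[1] = 29, t[2] = 23, t[3] = 21, t[4] = 26, t[5] = 13, t[6] = 2, t[7] = 23.
Since t[7] = t[2] = 23, the sequence is eventually periodic: after a pre-period of length 1 it cycles with period 5.
For i ≥ 2, t[i] depends only on (i - 2) mod 5. (174 - 2) mod 5 = 2, so t[174] = t[4] = 26.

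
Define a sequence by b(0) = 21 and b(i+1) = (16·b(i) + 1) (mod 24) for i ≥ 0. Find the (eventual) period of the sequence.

We have b(0) = 21,  b(1) = 1,  b(2) = 17,  b(3) = 9,  b(4) = 1.
Since b(4) = b(1) = 1, the sequence is eventually periodic: after a pre-period of length 1 it cycles with period 3.

3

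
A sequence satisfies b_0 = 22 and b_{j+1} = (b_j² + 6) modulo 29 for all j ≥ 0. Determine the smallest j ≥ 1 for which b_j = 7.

b_0 = 22,  b_1 = 26,  b_2 = 15,  b_3 = 28,  b_4 = 7,  b_5 = 26.
Since b_5 = b_1 = 26, the sequence is eventually periodic: after a pre-period of length 1 it cycles with period 4.
The value 7 first appears (with j ≥ 1) at b_4.

4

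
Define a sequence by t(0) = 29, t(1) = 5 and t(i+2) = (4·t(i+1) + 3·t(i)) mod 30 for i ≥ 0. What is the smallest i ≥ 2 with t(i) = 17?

2

Listing terms: t(0) = 29; t(1) = 5; t(2) = 17; t(3) = 23; t(4) = 23; t(5) = 11; t(6) = 23; t(7) = 5; t(8) = 29; t(9) = 11; t(10) = 11; t(11) = 17; t(12) = 11; t(13) = 5; t(14) = 23; t(15) = 17; t(16) = 17; t(17) = 29; t(18) = 17; t(19) = 5; t(20) = 11; t(21) = 29; t(22) = 29; t(23) = 23; t(24) = 29; t(25) = 5.
The sequence repeats with period 24.
The value 17 first appears (with i ≥ 2) at t(2).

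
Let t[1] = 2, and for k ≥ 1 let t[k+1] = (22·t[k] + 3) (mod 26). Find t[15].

Listing terms: t[1] = 2,  t[2] = 21,  t[3] = 23,  t[4] = 15,  t[5] = 21.
Since t[5] = t[2] = 21, the sequence is eventually periodic: after a pre-period of length 1 it cycles with period 3.
For k ≥ 2, t[k] depends only on (k - 2) mod 3. (15 - 2) mod 3 = 1, so t[15] = t[3] = 23.

23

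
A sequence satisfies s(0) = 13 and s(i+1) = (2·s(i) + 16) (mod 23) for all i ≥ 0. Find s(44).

13

Computing terms: s(0) = 13, s(1) = 19, s(2) = 8, s(3) = 9, s(4) = 11, s(5) = 15, s(6) = 0, s(7) = 16, s(8) = 2, s(9) = 20, s(10) = 10, s(11) = 13.
The sequence repeats with period 11.
So s(44) = s(0 + ((44-0) mod 11)) = s(0) = 13.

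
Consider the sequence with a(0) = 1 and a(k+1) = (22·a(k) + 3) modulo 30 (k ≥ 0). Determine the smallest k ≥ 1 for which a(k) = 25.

1

Listing terms: a(0) = 1, a(1) = 25, a(2) = 13, a(3) = 19, a(4) = 1.
The sequence repeats with period 4.
The value 25 first appears (with k ≥ 1) at a(1).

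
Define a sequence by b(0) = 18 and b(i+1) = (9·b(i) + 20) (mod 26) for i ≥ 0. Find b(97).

We have b(0) = 18,  b(1) = 0,  b(2) = 20,  b(3) = 18.
Since b(3) = b(0) = 18, the sequence is periodic with period 3.
So b(97) = b(0 + ((97-0) mod 3)) = b(1) = 0.

0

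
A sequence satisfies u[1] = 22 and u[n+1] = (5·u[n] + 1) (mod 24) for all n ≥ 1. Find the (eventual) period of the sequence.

8

Computing terms: u[1] = 22, u[2] = 15, u[3] = 4, u[4] = 21, u[5] = 10, u[6] = 3, u[7] = 16, u[8] = 9, u[9] = 22.
Since u[9] = u[1] = 22, the sequence is periodic with period 8.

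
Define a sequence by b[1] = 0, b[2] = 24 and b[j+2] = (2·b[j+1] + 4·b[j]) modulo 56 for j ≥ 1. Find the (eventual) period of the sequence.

48

Listing terms: b[1] = 0,  b[2] = 24,  b[3] = 48,  b[4] = 24,  b[5] = 16,  b[6] = 16,  b[7] = 40,  b[8] = 32,  b[9] = 0,  b[10] = 16,  b[11] = 32,  b[12] = 16,  b[13] = 48,  b[14] = 48,  b[15] = 8,  b[16] = 40,  b[17] = 0,  b[18] = 48,  b[19] = 40,  b[20] = 48,  b[21] = 32,  b[22] = 32,  b[23] = 24,  b[24] = 8,  b[25] = 0,  b[26] = 32,  b[27] = 8,  b[28] = 32,  b[29] = 40,  b[30] = 40,  b[31] = 16,  b[32] = 24,  b[33] = 0,  b[34] = 40,  b[35] = 24,  b[36] = 40,  b[37] = 8,  b[38] = 8,  b[39] = 48,  b[40] = 16,  b[41] = 0,  b[42] = 8,  b[43] = 16,  b[44] = 8,  b[45] = 24,  b[46] = 24,  b[47] = 32,  b[48] = 48,  b[49] = 0,  b[50] = 24.
Since (b[49], b[50]) = (b[1], b[2]) = (0, 24) (two consecutive terms determine the rest), the sequence is periodic with period 48.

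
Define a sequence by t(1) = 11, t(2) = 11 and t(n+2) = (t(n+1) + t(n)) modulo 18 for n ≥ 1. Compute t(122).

11

t(1) = 11, t(2) = 11, t(3) = 4, t(4) = 15, t(5) = 1, t(6) = 16, t(7) = 17, t(8) = 15, t(9) = 14, t(10) = 11, t(11) = 7, t(12) = 0, t(13) = 7, t(14) = 7, t(15) = 14, t(16) = 3, t(17) = 17, t(18) = 2, t(19) = 1, t(20) = 3, t(21) = 4, t(22) = 7, t(23) = 11, t(24) = 0, t(25) = 11, t(26) = 11.
Since (t(25), t(26)) = (t(1), t(2)) = (11, 11) (two consecutive terms determine the rest), the sequence is periodic with period 24.
So t(122) = t(1 + ((122-1) mod 24)) = t(2) = 11.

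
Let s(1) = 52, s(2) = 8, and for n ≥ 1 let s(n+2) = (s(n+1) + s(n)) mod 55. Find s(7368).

25

s(1) = 52,  s(2) = 8,  s(3) = 5,  s(4) = 13,  s(5) = 18,  s(6) = 31,  s(7) = 49,  s(8) = 25,  s(9) = 19,  s(10) = 44,  s(11) = 8,  s(12) = 52,  s(13) = 5,  s(14) = 2,  s(15) = 7,  s(16) = 9,  s(17) = 16,  s(18) = 25,  s(19) = 41,  s(20) = 11,  s(21) = 52,  s(22) = 8.
Since (s(21), s(22)) = (s(1), s(2)) = (52, 8) (two consecutive terms determine the rest), the sequence is periodic with period 20.
(7368 - 1) mod 20 = 7, so s(7368) = s(8) = 25.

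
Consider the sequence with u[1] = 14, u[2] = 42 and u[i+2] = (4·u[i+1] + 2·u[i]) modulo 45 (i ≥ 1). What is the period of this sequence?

12

We have u[1] = 14; u[2] = 42; u[3] = 16; u[4] = 13; u[5] = 39; u[6] = 2; u[7] = 41; u[8] = 33; u[9] = 34; u[10] = 22; u[11] = 21; u[12] = 38; u[13] = 14; u[14] = 42.
Since (u[13], u[14]) = (u[1], u[2]) = (14, 42) (two consecutive terms determine the rest), the sequence is periodic with period 12.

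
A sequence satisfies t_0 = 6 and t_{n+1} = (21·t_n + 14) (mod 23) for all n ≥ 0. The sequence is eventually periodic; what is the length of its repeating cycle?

Listing terms: t_0 = 6; t_1 = 2; t_2 = 10; t_3 = 17; t_4 = 3; t_5 = 8; t_6 = 21; t_7 = 18; t_8 = 1; t_9 = 12; t_{10} = 13; t_{11} = 11; t_{12} = 15; t_{13} = 7; t_{14} = 0; t_{15} = 14; t_{16} = 9; t_{17} = 19; t_{18} = 22; t_{19} = 16; t_{20} = 5; t_{21} = 4; t_{22} = 6.
The sequence repeats with period 22.

22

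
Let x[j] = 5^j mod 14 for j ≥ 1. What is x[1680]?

1

Computing terms: x[1] = 5, x[2] = 11, x[3] = 13, x[4] = 9, x[5] = 3, x[6] = 1, x[7] = 5.
The sequence repeats with period 6.
So x[1680] = x[1 + ((1680-1) mod 6)] = x[6] = 1.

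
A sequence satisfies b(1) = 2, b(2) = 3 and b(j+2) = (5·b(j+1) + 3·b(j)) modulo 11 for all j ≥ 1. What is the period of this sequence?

Computing terms: b(1) = 2, b(2) = 3, b(3) = 10, b(4) = 4, b(5) = 6, b(6) = 9, b(7) = 8, b(8) = 1, b(9) = 7, b(10) = 5, b(11) = 2, b(12) = 3.
Since (b(11), b(12)) = (b(1), b(2)) = (2, 3) (two consecutive terms determine the rest), the sequence is periodic with period 10.

10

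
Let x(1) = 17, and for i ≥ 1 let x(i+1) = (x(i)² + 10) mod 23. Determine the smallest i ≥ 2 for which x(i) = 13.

7

Listing terms: x(1) = 17, x(2) = 0, x(3) = 10, x(4) = 18, x(5) = 12, x(6) = 16, x(7) = 13, x(8) = 18.
Since x(8) = x(4) = 18, the sequence is eventually periodic: after a pre-period of length 3 it cycles with period 4.
The value 13 first appears (with i ≥ 2) at x(7).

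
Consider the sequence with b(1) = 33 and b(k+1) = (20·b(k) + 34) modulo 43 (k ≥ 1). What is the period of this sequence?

b(1) = 33,  b(2) = 6,  b(3) = 25,  b(4) = 18,  b(5) = 7,  b(6) = 2,  b(7) = 31,  b(8) = 9,  b(9) = 42,  b(10) = 14,  b(11) = 13,  b(12) = 36,  b(13) = 23,  b(14) = 21,  b(15) = 24,  b(16) = 41,  b(17) = 37,  b(18) = 0,  b(19) = 34,  b(20) = 26,  b(21) = 38,  b(22) = 20,  b(23) = 4,  b(24) = 28,  b(25) = 35,  b(26) = 3,  b(27) = 8,  b(28) = 22,  b(29) = 1,  b(30) = 11,  b(31) = 39,  b(32) = 40,  b(33) = 17,  b(34) = 30,  b(35) = 32,  b(36) = 29,  b(37) = 12,  b(38) = 16,  b(39) = 10,  b(40) = 19,  b(41) = 27,  b(42) = 15,  b(43) = 33.
Since b(43) = b(1) = 33, the sequence is periodic with period 42.

42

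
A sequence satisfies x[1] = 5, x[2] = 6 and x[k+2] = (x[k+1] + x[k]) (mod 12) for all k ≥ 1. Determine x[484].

x[1] = 5, x[2] = 6, x[3] = 11, x[4] = 5, x[5] = 4, x[6] = 9, x[7] = 1, x[8] = 10, x[9] = 11, x[10] = 9, x[11] = 8, x[12] = 5, x[13] = 1, x[14] = 6, x[15] = 7, x[16] = 1, x[17] = 8, x[18] = 9, x[19] = 5, x[20] = 2, x[21] = 7, x[22] = 9, x[23] = 4, x[24] = 1, x[25] = 5, x[26] = 6.
Since (x[25], x[26]) = (x[1], x[2]) = (5, 6) (two consecutive terms determine the rest), the sequence is periodic with period 24.
(484 - 1) mod 24 = 3, so x[484] = x[4] = 5.

5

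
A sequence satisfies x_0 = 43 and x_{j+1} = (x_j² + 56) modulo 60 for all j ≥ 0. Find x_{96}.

x_0 = 43; x_1 = 45; x_2 = 41; x_3 = 57; x_4 = 5; x_5 = 21; x_6 = 17; x_7 = 45.
Since x_7 = x_1 = 45, the sequence is eventually periodic: after a pre-period of length 1 it cycles with period 6.
For j ≥ 1, x_j depends only on (j - 1) mod 6. (96 - 1) mod 6 = 5, so x_{96} = x_6 = 17.

17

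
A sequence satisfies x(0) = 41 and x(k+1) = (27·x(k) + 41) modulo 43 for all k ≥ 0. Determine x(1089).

15

Listing terms: x(0) = 41; x(1) = 30; x(2) = 34; x(3) = 13; x(4) = 5; x(5) = 4; x(6) = 20; x(7) = 22; x(8) = 33; x(9) = 29; x(10) = 7; x(11) = 15; x(12) = 16; x(13) = 0; x(14) = 41.
The sequence repeats with period 14.
(1089 - 0) mod 14 = 11, so x(1089) = x(11) = 15.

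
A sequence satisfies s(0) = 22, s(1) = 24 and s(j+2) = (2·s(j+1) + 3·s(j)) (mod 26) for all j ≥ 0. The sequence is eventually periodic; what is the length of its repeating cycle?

Computing terms: s(0) = 22,  s(1) = 24,  s(2) = 10,  s(3) = 14,  s(4) = 6,  s(5) = 2,  s(6) = 22,  s(7) = 24.
The sequence repeats with period 6.

6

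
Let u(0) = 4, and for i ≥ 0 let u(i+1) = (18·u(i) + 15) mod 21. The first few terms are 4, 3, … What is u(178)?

3

u(0) = 4,  u(1) = 3,  u(2) = 6,  u(3) = 18,  u(4) = 3.
Since u(4) = u(1) = 3, the sequence is eventually periodic: after a pre-period of length 1 it cycles with period 3.
For i ≥ 1, u(i) depends only on (i - 1) mod 3. (178 - 1) mod 3 = 0, so u(178) = u(1) = 3.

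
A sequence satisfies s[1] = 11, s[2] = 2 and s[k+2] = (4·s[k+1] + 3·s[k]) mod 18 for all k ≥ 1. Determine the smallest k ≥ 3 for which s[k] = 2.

Listing terms: s[1] = 11; s[2] = 2; s[3] = 5; s[4] = 8; s[5] = 11; s[6] = 14; s[7] = 17; s[8] = 2; s[9] = 5.
Since (s[8], s[9]) = (s[2], s[3]) = (2, 5) (two consecutive terms determine the rest), the sequence is eventually periodic: after a pre-period of length 1 it cycles with period 6.
The value 2 next appears (with k ≥ 3) at s[8].

8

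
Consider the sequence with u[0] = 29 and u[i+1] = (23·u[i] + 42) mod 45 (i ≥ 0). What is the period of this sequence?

6

Listing terms: u[0] = 29; u[1] = 34; u[2] = 14; u[3] = 4; u[4] = 44; u[5] = 19; u[6] = 29.
The sequence repeats with period 6.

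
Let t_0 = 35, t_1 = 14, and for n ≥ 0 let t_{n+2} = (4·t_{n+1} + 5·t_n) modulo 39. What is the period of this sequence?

t_0 = 35; t_1 = 14; t_2 = 36; t_3 = 19; t_4 = 22; t_5 = 27; t_6 = 23; t_7 = 32; t_8 = 9; t_9 = 1; t_{10} = 10; t_{11} = 6; t_{12} = 35; t_{13} = 14.
The sequence repeats with period 12.

12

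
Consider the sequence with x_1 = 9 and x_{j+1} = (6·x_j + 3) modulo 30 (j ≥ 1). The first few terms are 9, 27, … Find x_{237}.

27

Computing terms: x_1 = 9,  x_2 = 27,  x_3 = 15,  x_4 = 3,  x_5 = 21,  x_6 = 9.
The sequence repeats with period 5.
(237 - 1) mod 5 = 1, so x_{237} = x_2 = 27.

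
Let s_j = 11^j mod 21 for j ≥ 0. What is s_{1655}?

Listing terms: s_0 = 1,  s_1 = 11,  s_2 = 16,  s_3 = 8,  s_4 = 4,  s_5 = 2,  s_6 = 1.
The sequence repeats with period 6.
(1655 - 0) mod 6 = 5, so s_{1655} = s_5 = 2.

2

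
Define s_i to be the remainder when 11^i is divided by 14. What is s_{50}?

9

Listing terms: s_0 = 1,  s_1 = 11,  s_2 = 9,  s_3 = 1.
Since s_3 = s_0 = 1, the sequence is periodic with period 3.
(50 - 0) mod 3 = 2, so s_{50} = s_2 = 9.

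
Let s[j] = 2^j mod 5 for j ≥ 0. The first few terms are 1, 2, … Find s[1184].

1

We have s[0] = 1, s[1] = 2, s[2] = 4, s[3] = 3, s[4] = 1.
Since s[4] = s[0] = 1, the sequence is periodic with period 4.
So s[1184] = s[0 + ((1184-0) mod 4)] = s[0] = 1.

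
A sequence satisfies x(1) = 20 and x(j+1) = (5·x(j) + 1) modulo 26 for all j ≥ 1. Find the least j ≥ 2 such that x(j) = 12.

x(1) = 20,  x(2) = 23,  x(3) = 12,  x(4) = 9,  x(5) = 20.
Since x(5) = x(1) = 20, the sequence is periodic with period 4.
The value 12 first appears (with j ≥ 2) at x(3).

3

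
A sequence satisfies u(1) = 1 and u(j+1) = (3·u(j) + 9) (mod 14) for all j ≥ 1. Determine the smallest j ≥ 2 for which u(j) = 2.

6

Computing terms: u(1) = 1; u(2) = 12; u(3) = 3; u(4) = 4; u(5) = 7; u(6) = 2; u(7) = 1.
The sequence repeats with period 6.
The value 2 first appears (with j ≥ 2) at u(6).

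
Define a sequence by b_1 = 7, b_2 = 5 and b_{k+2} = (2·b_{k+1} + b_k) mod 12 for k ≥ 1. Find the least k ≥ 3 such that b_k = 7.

Computing terms: b_1 = 7,  b_2 = 5,  b_3 = 5,  b_4 = 3,  b_5 = 11,  b_6 = 1,  b_7 = 1,  b_8 = 3,  b_9 = 7,  b_{10} = 5.
Since (b_9, b_{10}) = (b_1, b_2) = (7, 5) (two consecutive terms determine the rest), the sequence is periodic with period 8.
The value 7 next appears (with k ≥ 3) at b_9.

9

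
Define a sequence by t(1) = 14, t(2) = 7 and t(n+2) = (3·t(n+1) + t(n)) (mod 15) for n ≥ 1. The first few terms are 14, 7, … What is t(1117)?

14

We have t(1) = 14, t(2) = 7, t(3) = 5, t(4) = 7, t(5) = 11, t(6) = 10, t(7) = 11, t(8) = 13, t(9) = 5, t(10) = 13, t(11) = 14, t(12) = 10, t(13) = 14, t(14) = 7.
The sequence repeats with period 12.
(1117 - 1) mod 12 = 0, so t(1117) = t(1) = 14.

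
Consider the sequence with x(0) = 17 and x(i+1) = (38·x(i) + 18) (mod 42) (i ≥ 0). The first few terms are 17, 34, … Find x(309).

Listing terms: x(0) = 17; x(1) = 34; x(2) = 8; x(3) = 28; x(4) = 32; x(5) = 16; x(6) = 38; x(7) = 34.
Since x(7) = x(1) = 34, the sequence is eventually periodic: after a pre-period of length 1 it cycles with period 6.
For i ≥ 1, x(i) depends only on (i - 1) mod 6. (309 - 1) mod 6 = 2, so x(309) = x(3) = 28.

28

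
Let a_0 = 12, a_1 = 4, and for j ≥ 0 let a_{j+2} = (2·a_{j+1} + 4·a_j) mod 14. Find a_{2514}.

0

Computing terms: a_0 = 12, a_1 = 4, a_2 = 0, a_3 = 2, a_4 = 4, a_5 = 2, a_6 = 6, a_7 = 6, a_8 = 8, a_9 = 12, a_{10} = 0, a_{11} = 6, a_{12} = 12, a_{13} = 6, a_{14} = 4, a_{15} = 4, a_{16} = 10, a_{17} = 8, a_{18} = 0, a_{19} = 4, a_{20} = 8, a_{21} = 4, a_{22} = 12, a_{23} = 12, a_{24} = 2, a_{25} = 10, a_{26} = 0, a_{27} = 12, a_{28} = 10, a_{29} = 12, a_{30} = 8, a_{31} = 8, a_{32} = 6, a_{33} = 2, a_{34} = 0, a_{35} = 8, a_{36} = 2, a_{37} = 8, a_{38} = 10, a_{39} = 10, a_{40} = 4, a_{41} = 6, a_{42} = 0, a_{43} = 10, a_{44} = 6, a_{45} = 10, a_{46} = 2, a_{47} = 2, a_{48} = 12, a_{49} = 4.
The sequence repeats with period 48.
So a_{2514} = a_{0 + ((2514-0) mod 48)} = a_{18} = 0.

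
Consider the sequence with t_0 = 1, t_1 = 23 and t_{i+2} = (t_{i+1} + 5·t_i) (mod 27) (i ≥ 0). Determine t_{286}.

22

Computing terms: t_0 = 1; t_1 = 23; t_2 = 1; t_3 = 8; t_4 = 13; t_5 = 26; t_6 = 10; t_7 = 5; t_8 = 1; t_9 = 26; t_{10} = 4; t_{11} = 26; t_{12} = 19; t_{13} = 14; t_{14} = 1; t_{15} = 17; t_{16} = 22; t_{17} = 26; t_{18} = 1; t_{19} = 23.
Since (t_{18}, t_{19}) = (t_0, t_1) = (1, 23) (two consecutive terms determine the rest), the sequence is periodic with period 18.
(286 - 0) mod 18 = 16, so t_{286} = t_{16} = 22.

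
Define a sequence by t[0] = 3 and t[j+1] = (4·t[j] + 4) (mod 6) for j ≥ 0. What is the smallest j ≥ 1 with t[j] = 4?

1

t[0] = 3,  t[1] = 4,  t[2] = 2,  t[3] = 0,  t[4] = 4.
Since t[4] = t[1] = 4, the sequence is eventually periodic: after a pre-period of length 1 it cycles with period 3.
The value 4 first appears (with j ≥ 1) at t[1].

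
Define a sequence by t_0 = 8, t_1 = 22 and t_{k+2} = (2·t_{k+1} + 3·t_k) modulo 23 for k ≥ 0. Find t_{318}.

3

Listing terms: t_0 = 8, t_1 = 22, t_2 = 22, t_3 = 18, t_4 = 10, t_5 = 5, t_6 = 17, t_7 = 3, t_8 = 11, t_9 = 8, t_{10} = 3, t_{11} = 7, t_{12} = 0, t_{13} = 21, t_{14} = 19, t_{15} = 9, t_{16} = 6, t_{17} = 16, t_{18} = 4, t_{19} = 10, t_{20} = 9, t_{21} = 2, t_{22} = 8, t_{23} = 22.
The sequence repeats with period 22.
So t_{318} = t_{0 + ((318-0) mod 22)} = t_{10} = 3.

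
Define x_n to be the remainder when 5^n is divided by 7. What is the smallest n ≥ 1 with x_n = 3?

Listing terms: x_0 = 1; x_1 = 5; x_2 = 4; x_3 = 6; x_4 = 2; x_5 = 3; x_6 = 1.
The sequence repeats with period 6.
The value 3 first appears (with n ≥ 1) at x_5.

5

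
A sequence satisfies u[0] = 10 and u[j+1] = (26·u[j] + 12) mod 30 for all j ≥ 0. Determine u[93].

We have u[0] = 10, u[1] = 2, u[2] = 4, u[3] = 26, u[4] = 28, u[5] = 20, u[6] = 22, u[7] = 14, u[8] = 16, u[9] = 8, u[10] = 10.
The sequence repeats with period 10.
(93 - 0) mod 10 = 3, so u[93] = u[3] = 26.

26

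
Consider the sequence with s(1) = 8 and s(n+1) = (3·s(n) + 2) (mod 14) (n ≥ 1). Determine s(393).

10

We have s(1) = 8, s(2) = 12, s(3) = 10, s(4) = 4, s(5) = 0, s(6) = 2, s(7) = 8.
The sequence repeats with period 6.
(393 - 1) mod 6 = 2, so s(393) = s(3) = 10.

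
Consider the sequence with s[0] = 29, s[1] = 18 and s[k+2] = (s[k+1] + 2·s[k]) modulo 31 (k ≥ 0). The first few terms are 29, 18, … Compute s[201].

18

Computing terms: s[0] = 29,  s[1] = 18,  s[2] = 14,  s[3] = 19,  s[4] = 16,  s[5] = 23,  s[6] = 24,  s[7] = 8,  s[8] = 25,  s[9] = 10,  s[10] = 29,  s[11] = 18.
Since (s[10], s[11]) = (s[0], s[1]) = (29, 18) (two consecutive terms determine the rest), the sequence is periodic with period 10.
(201 - 0) mod 10 = 1, so s[201] = s[1] = 18.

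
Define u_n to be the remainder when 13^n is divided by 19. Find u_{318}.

Computing terms: u_1 = 13, u_2 = 17, u_3 = 12, u_4 = 4, u_5 = 14, u_6 = 11, u_7 = 10, u_8 = 16, u_9 = 18, u_{10} = 6, u_{11} = 2, u_{12} = 7, u_{13} = 15, u_{14} = 5, u_{15} = 8, u_{16} = 9, u_{17} = 3, u_{18} = 1, u_{19} = 13.
Since u_{19} = u_1 = 13, the sequence is periodic with period 18.
So u_{318} = u_{1 + ((318-1) mod 18)} = u_{12} = 7.

7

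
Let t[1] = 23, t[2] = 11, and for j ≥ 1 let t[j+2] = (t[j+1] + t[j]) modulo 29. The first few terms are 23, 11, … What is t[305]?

24

t[1] = 23,  t[2] = 11,  t[3] = 5,  t[4] = 16,  t[5] = 21,  t[6] = 8,  t[7] = 0,  t[8] = 8,  t[9] = 8,  t[10] = 16,  t[11] = 24,  t[12] = 11,  t[13] = 6,  t[14] = 17,  t[15] = 23,  t[16] = 11.
The sequence repeats with period 14.
(305 - 1) mod 14 = 10, so t[305] = t[11] = 24.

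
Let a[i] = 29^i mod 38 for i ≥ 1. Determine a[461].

We have a[1] = 29,  a[2] = 5,  a[3] = 31,  a[4] = 25,  a[5] = 3,  a[6] = 11,  a[7] = 15,  a[8] = 17,  a[9] = 37,  a[10] = 9,  a[11] = 33,  a[12] = 7,  a[13] = 13,  a[14] = 35,  a[15] = 27,  a[16] = 23,  a[17] = 21,  a[18] = 1,  a[19] = 29.
The sequence repeats with period 18.
(461 - 1) mod 18 = 10, so a[461] = a[11] = 33.

33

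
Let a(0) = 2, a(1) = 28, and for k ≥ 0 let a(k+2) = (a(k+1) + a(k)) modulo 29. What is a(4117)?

Computing terms: a(0) = 2, a(1) = 28, a(2) = 1, a(3) = 0, a(4) = 1, a(5) = 1, a(6) = 2, a(7) = 3, a(8) = 5, a(9) = 8, a(10) = 13, a(11) = 21, a(12) = 5, a(13) = 26, a(14) = 2, a(15) = 28.
The sequence repeats with period 14.
(4117 - 0) mod 14 = 1, so a(4117) = a(1) = 28.

28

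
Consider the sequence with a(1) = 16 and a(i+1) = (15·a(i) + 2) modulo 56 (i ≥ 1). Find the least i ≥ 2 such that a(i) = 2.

Computing terms: a(1) = 16, a(2) = 18, a(3) = 48, a(4) = 50, a(5) = 24, a(6) = 26, a(7) = 0, a(8) = 2, a(9) = 32, a(10) = 34, a(11) = 8, a(12) = 10, a(13) = 40, a(14) = 42, a(15) = 16.
Since a(15) = a(1) = 16, the sequence is periodic with period 14.
The value 2 first appears (with i ≥ 2) at a(8).

8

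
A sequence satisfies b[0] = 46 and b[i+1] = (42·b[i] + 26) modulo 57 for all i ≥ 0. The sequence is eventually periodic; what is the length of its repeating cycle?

Listing terms: b[0] = 46; b[1] = 20; b[2] = 11; b[3] = 32; b[4] = 2; b[5] = 53; b[6] = 29; b[7] = 47; b[8] = 5; b[9] = 8; b[10] = 20.
Since b[10] = b[1] = 20, the sequence is eventually periodic: after a pre-period of length 1 it cycles with period 9.

9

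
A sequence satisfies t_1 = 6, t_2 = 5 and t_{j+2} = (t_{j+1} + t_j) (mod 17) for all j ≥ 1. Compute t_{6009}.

t_1 = 6, t_2 = 5, t_3 = 11, t_4 = 16, t_5 = 10, t_6 = 9, t_7 = 2, t_8 = 11, t_9 = 13, t_{10} = 7, t_{11} = 3, t_{12} = 10, t_{13} = 13, t_{14} = 6, t_{15} = 2, t_{16} = 8, t_{17} = 10, t_{18} = 1, t_{19} = 11, t_{20} = 12, t_{21} = 6, t_{22} = 1, t_{23} = 7, t_{24} = 8, t_{25} = 15, t_{26} = 6, t_{27} = 4, t_{28} = 10, t_{29} = 14, t_{30} = 7, t_{31} = 4, t_{32} = 11, t_{33} = 15, t_{34} = 9, t_{35} = 7, t_{36} = 16, t_{37} = 6, t_{38} = 5.
Since (t_{37}, t_{38}) = (t_1, t_2) = (6, 5) (two consecutive terms determine the rest), the sequence is periodic with period 36.
(6009 - 1) mod 36 = 32, so t_{6009} = t_{33} = 15.

15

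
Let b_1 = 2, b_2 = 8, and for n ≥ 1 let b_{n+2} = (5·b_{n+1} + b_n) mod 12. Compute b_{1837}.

Listing terms: b_1 = 2,  b_2 = 8,  b_3 = 6,  b_4 = 2,  b_5 = 4,  b_6 = 10,  b_7 = 6,  b_8 = 4,  b_9 = 2,  b_{10} = 2,  b_{11} = 0,  b_{12} = 2,  b_{13} = 10,  b_{14} = 4,  b_{15} = 6,  b_{16} = 10,  b_{17} = 8,  b_{18} = 2,  b_{19} = 6,  b_{20} = 8,  b_{21} = 10,  b_{22} = 10,  b_{23} = 0,  b_{24} = 10,  b_{25} = 2,  b_{26} = 8.
The sequence repeats with period 24.
(1837 - 1) mod 24 = 12, so b_{1837} = b_{13} = 10.

10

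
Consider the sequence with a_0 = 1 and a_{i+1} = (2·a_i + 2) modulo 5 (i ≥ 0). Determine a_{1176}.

1

We have a_0 = 1; a_1 = 4; a_2 = 0; a_3 = 2; a_4 = 1.
The sequence repeats with period 4.
So a_{1176} = a_{0 + ((1176-0) mod 4)} = a_0 = 1.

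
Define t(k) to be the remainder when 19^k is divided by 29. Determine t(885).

14

Listing terms: t(0) = 1, t(1) = 19, t(2) = 13, t(3) = 15, t(4) = 24, t(5) = 21, t(6) = 22, t(7) = 12, t(8) = 25, t(9) = 11, t(10) = 6, t(11) = 27, t(12) = 20, t(13) = 3, t(14) = 28, t(15) = 10, t(16) = 16, t(17) = 14, t(18) = 5, t(19) = 8, t(20) = 7, t(21) = 17, t(22) = 4, t(23) = 18, t(24) = 23, t(25) = 2, t(26) = 9, t(27) = 26, t(28) = 1.
The sequence repeats with period 28.
So t(885) = t(0 + ((885-0) mod 28)) = t(17) = 14.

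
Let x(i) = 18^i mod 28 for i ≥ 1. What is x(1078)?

4

x(1) = 18, x(2) = 16, x(3) = 8, x(4) = 4, x(5) = 16.
Since x(5) = x(2) = 16, the sequence is eventually periodic: after a pre-period of length 1 it cycles with period 3.
For i ≥ 2, x(i) depends only on (i - 2) mod 3. (1078 - 2) mod 3 = 2, so x(1078) = x(4) = 4.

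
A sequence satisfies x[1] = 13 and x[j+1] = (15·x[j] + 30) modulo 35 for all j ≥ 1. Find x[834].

Computing terms: x[1] = 13; x[2] = 15; x[3] = 10; x[4] = 5; x[5] = 0; x[6] = 30; x[7] = 25; x[8] = 20; x[9] = 15.
Since x[9] = x[2] = 15, the sequence is eventually periodic: after a pre-period of length 1 it cycles with period 7.
For j ≥ 2, x[j] depends only on (j - 2) mod 7. (834 - 2) mod 7 = 6, so x[834] = x[8] = 20.

20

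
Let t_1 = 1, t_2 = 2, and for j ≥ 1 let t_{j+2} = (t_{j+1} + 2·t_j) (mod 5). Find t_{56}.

3

t_1 = 1, t_2 = 2, t_3 = 4, t_4 = 3, t_5 = 1, t_6 = 2.
Since (t_5, t_6) = (t_1, t_2) = (1, 2) (two consecutive terms determine the rest), the sequence is periodic with period 4.
So t_{56} = t_{1 + ((56-1) mod 4)} = t_4 = 3.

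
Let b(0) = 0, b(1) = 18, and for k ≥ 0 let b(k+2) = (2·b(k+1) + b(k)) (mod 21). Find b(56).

Listing terms: b(0) = 0, b(1) = 18, b(2) = 15, b(3) = 6, b(4) = 6, b(5) = 18, b(6) = 0, b(7) = 18.
Since (b(6), b(7)) = (b(0), b(1)) = (0, 18) (two consecutive terms determine the rest), the sequence is periodic with period 6.
So b(56) = b(0 + ((56-0) mod 6)) = b(2) = 15.

15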